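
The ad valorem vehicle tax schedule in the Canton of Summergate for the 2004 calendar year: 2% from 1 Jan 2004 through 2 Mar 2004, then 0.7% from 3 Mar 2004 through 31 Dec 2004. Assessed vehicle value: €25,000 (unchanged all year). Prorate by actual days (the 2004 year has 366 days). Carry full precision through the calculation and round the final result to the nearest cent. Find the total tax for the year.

1 Jan – 2 Mar 2004: 62 days at 2% → €25,000 × 2% × 62/366 = €84.6995
3 Mar – 31 Dec 2004: 304 days at 0.7% → €25,000 × 0.7% × 304/366 = €145.3552
Total = €230.0546

€230.05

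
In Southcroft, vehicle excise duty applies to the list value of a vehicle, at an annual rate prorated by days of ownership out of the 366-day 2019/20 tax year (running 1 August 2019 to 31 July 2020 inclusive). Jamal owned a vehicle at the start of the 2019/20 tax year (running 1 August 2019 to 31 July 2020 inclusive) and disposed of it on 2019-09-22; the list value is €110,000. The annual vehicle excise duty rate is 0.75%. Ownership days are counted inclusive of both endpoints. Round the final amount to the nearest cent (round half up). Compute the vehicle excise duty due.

€119.47

Days held (2019-08-01 to 2019-09-22): 53 out of 366
Tax = €110,000 × 0.75% × 53/366 = €119.4672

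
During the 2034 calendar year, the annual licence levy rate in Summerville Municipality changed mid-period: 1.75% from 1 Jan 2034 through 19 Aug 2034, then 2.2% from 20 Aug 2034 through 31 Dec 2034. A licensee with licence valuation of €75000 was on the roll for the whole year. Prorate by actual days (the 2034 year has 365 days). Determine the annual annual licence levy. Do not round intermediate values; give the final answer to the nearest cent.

€1436.40

1 Jan – 19 Aug 2034: 231 days at 1.75% → €75000 × 1.75% × 231/365 = €830.6507
20 Aug – 31 Dec 2034: 134 days at 2.2% → €75000 × 2.2% × 134/365 = €605.7534
Total = €1436.4041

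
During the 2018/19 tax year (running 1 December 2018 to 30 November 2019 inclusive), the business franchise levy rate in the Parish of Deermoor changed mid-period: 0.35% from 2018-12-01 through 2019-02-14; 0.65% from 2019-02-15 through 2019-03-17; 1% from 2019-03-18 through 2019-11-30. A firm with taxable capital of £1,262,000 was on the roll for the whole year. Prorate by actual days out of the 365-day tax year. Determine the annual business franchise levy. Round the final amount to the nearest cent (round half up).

£10,536.84

2018-12-01 to 2019-02-14: 76 days at 0.35% → £1,262,000 × 0.35% × 76/365 = £919.7041
2019-02-15 to 2019-03-17: 31 days at 0.65% → £1,262,000 × 0.65% × 31/365 = £696.6932
2019-03-18 to 2019-11-30: 258 days at 1% → £1,262,000 × 1% × 258/365 = £8,920.4384
Total = £10,536.8356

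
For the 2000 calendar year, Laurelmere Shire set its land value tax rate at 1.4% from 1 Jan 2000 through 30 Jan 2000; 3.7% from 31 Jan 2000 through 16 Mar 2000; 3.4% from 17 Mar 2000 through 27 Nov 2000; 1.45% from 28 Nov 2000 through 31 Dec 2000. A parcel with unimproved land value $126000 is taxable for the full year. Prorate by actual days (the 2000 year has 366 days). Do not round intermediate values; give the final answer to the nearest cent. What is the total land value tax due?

1 Jan – 30 Jan 2000: 30 days at 1.4% → $126000 × 1.4% × 30/366 = $144.5902
31 Jan – 16 Mar 2000: 46 days at 3.7% → $126000 × 3.7% × 46/366 = $585.9344
17 Mar – 27 Nov 2000: 256 days at 3.4% → $126000 × 3.4% × 256/366 = $2996.4590
28 Nov – 31 Dec 2000: 34 days at 1.45% → $126000 × 1.45% × 34/366 = $169.7213
Total = $3896.7049

$3896.70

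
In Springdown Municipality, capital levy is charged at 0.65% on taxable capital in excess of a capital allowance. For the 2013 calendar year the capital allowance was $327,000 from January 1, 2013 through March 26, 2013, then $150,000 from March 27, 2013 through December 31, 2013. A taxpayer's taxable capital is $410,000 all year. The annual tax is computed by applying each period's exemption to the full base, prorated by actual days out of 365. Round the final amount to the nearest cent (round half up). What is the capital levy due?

January 1 – March 26, 2013: 85 days, exemption $327,000 → ($410,000 − $327,000) × 0.65% × 85/365 = $125.6370
March 27 – December 31, 2013: 280 days, exemption $150,000 → ($410,000 − $150,000) × 0.65% × 280/365 = $1,296.4384
Total = $1,422.0753

$1,422.08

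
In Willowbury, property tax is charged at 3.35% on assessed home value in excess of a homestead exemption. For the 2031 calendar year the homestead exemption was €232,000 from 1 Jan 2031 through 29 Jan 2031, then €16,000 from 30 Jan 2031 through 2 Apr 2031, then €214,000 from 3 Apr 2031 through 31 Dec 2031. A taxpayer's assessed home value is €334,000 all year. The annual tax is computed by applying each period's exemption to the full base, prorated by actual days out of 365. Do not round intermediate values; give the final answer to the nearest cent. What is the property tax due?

€5,116.96

1 Jan – 29 Jan 2031: 29 days, exemption €232,000 → (€334,000 − €232,000) × 3.35% × 29/365 = €271.4877
30 Jan – 2 Apr 2031: 63 days, exemption €16,000 → (€334,000 − €16,000) × 3.35% × 63/365 = €1,838.7370
3 Apr – 31 Dec 2031: 273 days, exemption €214,000 → (€334,000 − €214,000) × 3.35% × 273/365 = €3,006.7397
Total = €5,116.9644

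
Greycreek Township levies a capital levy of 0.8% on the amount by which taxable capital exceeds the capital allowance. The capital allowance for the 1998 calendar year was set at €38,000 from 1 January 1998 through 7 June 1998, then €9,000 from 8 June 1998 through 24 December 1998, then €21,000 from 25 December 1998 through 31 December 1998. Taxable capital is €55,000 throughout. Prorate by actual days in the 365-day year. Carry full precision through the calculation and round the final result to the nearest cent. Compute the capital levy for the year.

1 January – 7 June 1998: 158 days, exemption €38,000 → (€55,000 − €38,000) × 0.8% × 158/365 = €58.8712
8 June – 24 December 1998: 200 days, exemption €9,000 → (€55,000 − €9,000) × 0.8% × 200/365 = €201.6438
25 December – 31 December 1998: 7 days, exemption €21,000 → (€55,000 − €21,000) × 0.8% × 7/365 = €5.2164
Total = €265.7315

€265.73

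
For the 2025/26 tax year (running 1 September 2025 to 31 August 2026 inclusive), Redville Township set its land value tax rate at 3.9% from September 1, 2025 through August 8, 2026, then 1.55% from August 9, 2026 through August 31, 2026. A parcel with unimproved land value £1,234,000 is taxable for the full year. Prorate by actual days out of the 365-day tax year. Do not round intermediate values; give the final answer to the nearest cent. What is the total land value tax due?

£46,298.67

September 1, 2025 – August 8, 2026: 342 days at 3.9% → £1,234,000 × 3.9% × 342/365 = £45,093.4027
August 9 – August 31, 2026: 23 days at 1.55% → £1,234,000 × 1.55% × 23/365 = £1,205.2630
Total = £46,298.6658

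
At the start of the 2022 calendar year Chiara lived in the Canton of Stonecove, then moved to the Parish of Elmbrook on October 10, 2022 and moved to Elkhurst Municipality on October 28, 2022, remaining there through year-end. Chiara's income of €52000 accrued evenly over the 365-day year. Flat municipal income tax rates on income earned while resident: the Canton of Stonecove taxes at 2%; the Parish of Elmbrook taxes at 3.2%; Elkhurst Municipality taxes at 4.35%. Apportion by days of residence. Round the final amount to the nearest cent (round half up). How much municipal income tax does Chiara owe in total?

The Canton of Stonecove, January 1 – October 9, 2022: 282 days → €52000 × 2% × 282/365 = €803.5068
The Parish of Elmbrook, October 10 – October 27, 2022: 18 days → €52000 × 3.2% × 18/365 = €82.0603
Elkhurst Municipality, October 28 – December 31, 2022: 65 days → €52000 × 4.35% × 65/365 = €402.8219
Total = €1288.3890

€1288.39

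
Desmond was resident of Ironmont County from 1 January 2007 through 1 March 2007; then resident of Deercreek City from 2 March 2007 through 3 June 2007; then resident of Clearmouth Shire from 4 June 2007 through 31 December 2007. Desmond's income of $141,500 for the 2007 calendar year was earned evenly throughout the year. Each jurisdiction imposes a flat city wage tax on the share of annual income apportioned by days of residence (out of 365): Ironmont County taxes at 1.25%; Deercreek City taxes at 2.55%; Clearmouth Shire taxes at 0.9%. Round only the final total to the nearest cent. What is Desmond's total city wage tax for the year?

Ironmont County, 1 January – 1 March 2007: 60 days → $141,500 × 1.25% × 60/365 = $290.7534
Deercreek City, 2 March – 3 June 2007: 94 days → $141,500 × 2.55% × 94/365 = $929.2479
Clearmouth Shire, 4 June – 31 December 2007: 211 days → $141,500 × 0.9% × 211/365 = $736.1877
Total = $1,956.1890

$1,956.19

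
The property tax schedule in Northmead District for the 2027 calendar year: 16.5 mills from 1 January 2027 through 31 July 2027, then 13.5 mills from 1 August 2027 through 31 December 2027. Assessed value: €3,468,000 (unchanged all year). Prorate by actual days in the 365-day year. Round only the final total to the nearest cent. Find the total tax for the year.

€52,860.87

1 January – 31 July 2027: 212 days at 16.5 mills → €3,468,000 × 1.65% × 212/365 = €33,235.7918
1 August – 31 December 2027: 153 days at 13.5 mills → €3,468,000 × 1.35% × 153/365 = €19,625.0795
Total = €52,860.8712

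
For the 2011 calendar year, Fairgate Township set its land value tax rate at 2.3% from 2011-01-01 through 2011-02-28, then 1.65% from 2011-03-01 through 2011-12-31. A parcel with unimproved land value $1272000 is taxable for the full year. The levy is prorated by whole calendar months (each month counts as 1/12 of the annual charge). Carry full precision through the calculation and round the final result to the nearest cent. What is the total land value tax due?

2011-01-01 to 2011-02-28: 2 months at 2.3% → $1272000 × 2.3% × 2/12 = $4876.0000
2011-03-01 to 2011-12-31: 10 months at 1.65% → $1272000 × 1.65% × 10/12 = $17490.0000
Total = $22366.0000

$22366.00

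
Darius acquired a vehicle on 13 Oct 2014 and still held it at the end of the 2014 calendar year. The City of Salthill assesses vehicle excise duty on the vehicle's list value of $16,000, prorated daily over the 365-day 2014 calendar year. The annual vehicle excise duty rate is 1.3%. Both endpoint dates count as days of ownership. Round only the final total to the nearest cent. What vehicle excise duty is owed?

Days held (13 Oct – 31 Dec 2014): 80 out of 365
Tax = $16,000 × 1.3% × 80/365 = $45.5890

$45.59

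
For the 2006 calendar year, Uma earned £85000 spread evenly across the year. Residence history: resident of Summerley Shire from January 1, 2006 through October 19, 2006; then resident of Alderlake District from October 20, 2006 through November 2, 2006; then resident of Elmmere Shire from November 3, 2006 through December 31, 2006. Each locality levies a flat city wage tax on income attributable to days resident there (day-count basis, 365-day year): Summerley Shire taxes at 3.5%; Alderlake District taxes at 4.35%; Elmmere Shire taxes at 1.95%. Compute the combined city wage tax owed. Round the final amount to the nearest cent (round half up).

£2789.75

Summerley Shire, January 1 – October 19, 2006: 292 days → £85000 × 3.5% × 292/365 = £2380.0000
Alderlake District, October 20 – November 2, 2006: 14 days → £85000 × 4.35% × 14/365 = £141.8219
Elmmere Shire, November 3 – December 31, 2006: 59 days → £85000 × 1.95% × 59/365 = £267.9247
Total = £2789.7466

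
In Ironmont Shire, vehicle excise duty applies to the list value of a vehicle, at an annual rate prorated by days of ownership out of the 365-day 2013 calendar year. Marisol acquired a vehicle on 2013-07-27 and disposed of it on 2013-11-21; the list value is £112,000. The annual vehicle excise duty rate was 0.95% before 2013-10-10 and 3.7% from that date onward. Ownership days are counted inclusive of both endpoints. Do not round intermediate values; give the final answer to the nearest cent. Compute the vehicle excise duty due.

£706.83

2013-07-27 to 2013-10-09: 75 days at 0.95% → £112,000 × 0.95% × 75/365 = £218.6301
2013-10-10 to 2013-11-21: 43 days at 3.7% → £112,000 × 3.7% × 43/365 = £488.1973
Total = £706.8274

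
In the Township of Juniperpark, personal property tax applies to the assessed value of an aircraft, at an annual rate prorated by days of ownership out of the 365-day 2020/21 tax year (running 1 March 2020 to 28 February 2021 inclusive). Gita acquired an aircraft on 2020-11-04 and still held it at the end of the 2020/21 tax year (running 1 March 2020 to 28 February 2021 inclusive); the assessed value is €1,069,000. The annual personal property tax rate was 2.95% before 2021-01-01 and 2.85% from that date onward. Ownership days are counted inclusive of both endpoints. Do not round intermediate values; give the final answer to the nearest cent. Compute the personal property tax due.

2020-11-04 to 2020-12-31: 58 days at 2.95% → €1,069,000 × 2.95% × 58/365 = €5,011.1205
2021-01-01 to 2021-02-28: 59 days at 2.85% → €1,069,000 × 2.85% × 59/365 = €4,924.7219
Total = €9,935.8425

€9,935.84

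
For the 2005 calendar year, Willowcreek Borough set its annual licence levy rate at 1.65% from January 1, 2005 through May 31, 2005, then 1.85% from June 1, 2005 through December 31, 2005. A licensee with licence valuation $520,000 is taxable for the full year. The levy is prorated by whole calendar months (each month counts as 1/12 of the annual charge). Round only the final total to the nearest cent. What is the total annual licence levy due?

$9,186.67

January 1 – May 31, 2005: 5 months at 1.65% → $520,000 × 1.65% × 5/12 = $3,575.0000
June 1 – December 31, 2005: 7 months at 1.85% → $520,000 × 1.85% × 7/12 = $5,611.6667
Total = $9,186.6667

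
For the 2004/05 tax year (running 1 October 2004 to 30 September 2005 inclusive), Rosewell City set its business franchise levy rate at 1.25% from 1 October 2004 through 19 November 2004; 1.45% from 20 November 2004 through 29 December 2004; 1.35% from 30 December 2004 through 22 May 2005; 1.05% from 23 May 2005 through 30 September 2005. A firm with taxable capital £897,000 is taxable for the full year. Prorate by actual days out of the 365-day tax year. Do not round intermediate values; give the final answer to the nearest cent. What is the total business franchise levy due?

£11,119.11

1 October – 19 November 2004: 50 days at 1.25% → £897,000 × 1.25% × 50/365 = £1,535.9589
20 November – 29 December 2004: 40 days at 1.45% → £897,000 × 1.45% × 40/365 = £1,425.3699
30 December 2004 – 22 May 2005: 144 days at 1.35% → £897,000 × 1.35% × 144/365 = £4,777.4466
23 May – 30 September 2005: 131 days at 1.05% → £897,000 × 1.05% × 131/365 = £3,380.3384
Total = £11,119.1137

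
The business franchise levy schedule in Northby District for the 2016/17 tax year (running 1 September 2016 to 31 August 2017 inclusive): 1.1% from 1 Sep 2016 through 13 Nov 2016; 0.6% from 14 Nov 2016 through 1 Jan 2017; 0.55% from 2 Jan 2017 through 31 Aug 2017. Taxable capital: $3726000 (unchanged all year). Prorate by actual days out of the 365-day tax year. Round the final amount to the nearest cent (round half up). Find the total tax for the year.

$24897.85

1 Sep – 13 Nov 2016: 74 days at 1.1% → $3726000 × 1.1% × 74/365 = $8309.4904
14 Nov 2016 – 1 Jan 2017: 49 days at 0.6% → $3726000 × 0.6% × 49/365 = $3001.2164
2 Jan – 31 Aug 2017: 242 days at 0.55% → $3726000 × 0.55% × 242/365 = $13587.1397
Total = $24897.8466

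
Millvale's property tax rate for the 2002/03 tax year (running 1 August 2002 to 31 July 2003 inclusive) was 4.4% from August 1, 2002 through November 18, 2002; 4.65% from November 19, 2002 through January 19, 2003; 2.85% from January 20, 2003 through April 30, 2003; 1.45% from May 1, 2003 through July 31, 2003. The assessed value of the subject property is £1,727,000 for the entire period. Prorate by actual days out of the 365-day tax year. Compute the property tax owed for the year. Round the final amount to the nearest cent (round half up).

August 1 – November 18, 2002: 110 days at 4.4% → £1,727,000 × 4.4% × 110/365 = £22,900.4932
November 19, 2002 – January 19, 2003: 62 days at 4.65% → £1,727,000 × 4.65% × 62/365 = £13,640.9342
January 20 – April 30, 2003: 101 days at 2.85% → £1,727,000 × 2.85% × 101/365 = £13,619.6425
May 1 – July 31, 2003: 92 days at 1.45% → £1,727,000 × 1.45% × 92/365 = £6,311.8301
Total = £56,472.9000

£56,472.90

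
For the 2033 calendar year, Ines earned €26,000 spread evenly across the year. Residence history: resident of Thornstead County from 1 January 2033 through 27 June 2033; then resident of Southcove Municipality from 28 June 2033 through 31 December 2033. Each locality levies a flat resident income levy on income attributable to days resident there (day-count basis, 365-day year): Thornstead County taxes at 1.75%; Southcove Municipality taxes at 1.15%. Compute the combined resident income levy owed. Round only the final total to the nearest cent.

€375.08

Thornstead County, 1 January – 27 June 2033: 178 days → €26,000 × 1.75% × 178/365 = €221.8904
Southcove Municipality, 28 June – 31 December 2033: 187 days → €26,000 × 1.15% × 187/365 = €153.1863
Total = €375.0767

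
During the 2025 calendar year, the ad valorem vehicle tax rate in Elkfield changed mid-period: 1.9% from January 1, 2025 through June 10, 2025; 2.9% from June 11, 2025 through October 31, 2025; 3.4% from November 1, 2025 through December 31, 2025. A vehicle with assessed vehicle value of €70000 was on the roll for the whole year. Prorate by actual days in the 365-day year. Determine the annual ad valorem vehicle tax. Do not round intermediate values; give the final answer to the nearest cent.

€1779.73

January 1 – June 10, 2025: 161 days at 1.9% → €70000 × 1.9% × 161/365 = €586.6575
June 11 – October 31, 2025: 143 days at 2.9% → €70000 × 2.9% × 143/365 = €795.3151
November 1 – December 31, 2025: 61 days at 3.4% → €70000 × 3.4% × 61/365 = €397.7534
Total = €1779.7260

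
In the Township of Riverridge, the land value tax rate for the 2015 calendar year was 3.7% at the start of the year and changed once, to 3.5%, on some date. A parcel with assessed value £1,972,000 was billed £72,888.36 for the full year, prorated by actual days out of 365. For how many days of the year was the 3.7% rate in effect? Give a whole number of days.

358 days

Let d = days at the first rate; then 365 − d days at the second rate.
£1,972,000 × [3.7%·d + 3.5%·(365−d)] / 365 = £72,888.36
Solving gives d = 358, so the new rate took effect on December 25, 2015.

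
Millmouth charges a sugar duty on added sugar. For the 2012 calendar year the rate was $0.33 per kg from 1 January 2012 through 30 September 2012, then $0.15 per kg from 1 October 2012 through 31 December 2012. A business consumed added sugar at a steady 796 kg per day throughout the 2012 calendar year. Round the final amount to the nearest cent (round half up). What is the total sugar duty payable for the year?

$82,959.12

1 January – 30 September 2012: 274 days × 796 kg/day = 218,104 kg at $0.33/kg → $71,974.32
1 October – 31 December 2012: 92 days × 796 kg/day = 73,232 kg at $0.15/kg → $10,984.80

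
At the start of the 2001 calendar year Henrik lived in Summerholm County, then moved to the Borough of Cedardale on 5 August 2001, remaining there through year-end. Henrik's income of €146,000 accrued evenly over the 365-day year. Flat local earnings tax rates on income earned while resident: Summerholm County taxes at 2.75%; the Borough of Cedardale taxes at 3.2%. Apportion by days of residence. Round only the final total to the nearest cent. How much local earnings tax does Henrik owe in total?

Summerholm County, 1 January – 4 August 2001: 216 days → €146,000 × 2.75% × 216/365 = €2,376.0000
The Borough of Cedardale, 5 August – 31 December 2001: 149 days → €146,000 × 3.2% × 149/365 = €1,907.2000
Total = €4,283.2000

€4,283.20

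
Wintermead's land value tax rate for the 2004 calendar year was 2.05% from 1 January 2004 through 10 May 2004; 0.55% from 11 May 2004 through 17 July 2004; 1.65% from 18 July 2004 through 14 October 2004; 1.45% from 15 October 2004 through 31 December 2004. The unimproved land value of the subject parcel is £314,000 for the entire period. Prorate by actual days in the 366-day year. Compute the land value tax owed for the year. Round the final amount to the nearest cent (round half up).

£4,854.99

1 January – 10 May 2004: 131 days at 2.05% → £314,000 × 2.05% × 131/366 = £2,303.9536
11 May – 17 July 2004: 68 days at 0.55% → £314,000 × 0.55% × 68/366 = £320.8634
18 July – 14 October 2004: 89 days at 1.65% → £314,000 × 1.65% × 89/366 = £1,259.8607
15 October – 31 December 2004: 78 days at 1.45% → £314,000 × 1.45% × 78/366 = £970.3115
Total = £4,854.9891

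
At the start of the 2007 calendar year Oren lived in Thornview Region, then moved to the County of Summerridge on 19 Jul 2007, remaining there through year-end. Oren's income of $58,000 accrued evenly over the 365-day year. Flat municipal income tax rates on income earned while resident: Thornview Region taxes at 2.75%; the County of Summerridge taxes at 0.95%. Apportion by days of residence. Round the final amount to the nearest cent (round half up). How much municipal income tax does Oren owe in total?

Thornview Region, 1 Jan – 18 Jul 2007: 199 days → $58,000 × 2.75% × 199/365 = $869.6027
The County of Summerridge, 19 Jul – 31 Dec 2007: 166 days → $58,000 × 0.95% × 166/365 = $250.5918
Total = $1,120.1945

$1,120.19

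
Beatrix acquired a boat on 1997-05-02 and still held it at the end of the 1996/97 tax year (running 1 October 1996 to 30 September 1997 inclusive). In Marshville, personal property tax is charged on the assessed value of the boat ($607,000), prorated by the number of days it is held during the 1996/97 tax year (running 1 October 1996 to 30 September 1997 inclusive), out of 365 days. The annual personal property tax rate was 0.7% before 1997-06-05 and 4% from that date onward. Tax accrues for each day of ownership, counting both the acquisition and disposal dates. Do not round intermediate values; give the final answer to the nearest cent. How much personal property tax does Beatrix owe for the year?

1997-05-02 to 1997-06-04: 34 days at 0.7% → $607,000 × 0.7% × 34/365 = $395.7973
1997-06-05 to 1997-09-30: 118 days at 4% → $607,000 × 4% × 118/365 = $7,849.4247
Total = $8,245.2219

$8,245.22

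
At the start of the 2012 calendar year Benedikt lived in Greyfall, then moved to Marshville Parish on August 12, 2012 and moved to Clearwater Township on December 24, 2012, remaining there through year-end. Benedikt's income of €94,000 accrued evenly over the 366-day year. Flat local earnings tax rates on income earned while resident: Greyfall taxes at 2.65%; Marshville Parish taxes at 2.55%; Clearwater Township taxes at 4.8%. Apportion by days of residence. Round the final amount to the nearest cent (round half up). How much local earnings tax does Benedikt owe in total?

Greyfall, January 1 – August 11, 2012: 224 days → €94,000 × 2.65% × 224/366 = €1,524.5464
Marshville Parish, August 12 – December 23, 2012: 134 days → €94,000 × 2.55% × 134/366 = €877.5902
Clearwater Township, December 24 – December 31, 2012: 8 days → €94,000 × 4.8% × 8/366 = €98.6230
Total = €2,500.7596

€2,500.76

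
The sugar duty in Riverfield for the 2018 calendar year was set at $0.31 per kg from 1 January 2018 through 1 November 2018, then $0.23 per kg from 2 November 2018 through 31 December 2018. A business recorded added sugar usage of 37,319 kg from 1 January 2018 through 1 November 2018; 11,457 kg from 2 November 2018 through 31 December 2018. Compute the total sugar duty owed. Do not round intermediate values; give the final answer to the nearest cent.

$14204.00

1 January – 1 November 2018: 37,319 kg at $0.31/kg → $11568.89
2 November – 31 December 2018: 11,457 kg at $0.23/kg → $2635.11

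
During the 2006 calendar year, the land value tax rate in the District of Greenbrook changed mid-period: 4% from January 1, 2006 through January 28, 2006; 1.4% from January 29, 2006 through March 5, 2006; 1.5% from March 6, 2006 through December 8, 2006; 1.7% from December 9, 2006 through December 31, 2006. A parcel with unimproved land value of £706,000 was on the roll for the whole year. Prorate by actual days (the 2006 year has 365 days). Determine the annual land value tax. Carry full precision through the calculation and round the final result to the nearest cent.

£11,963.32

January 1 – January 28, 2006: 28 days at 4% → £706,000 × 4% × 28/365 = £2,166.3562
January 29 – March 5, 2006: 36 days at 1.4% → £706,000 × 1.4% × 36/365 = £974.8603
March 6 – December 8, 2006: 278 days at 1.5% → £706,000 × 1.5% × 278/365 = £8,065.8082
December 9 – December 31, 2006: 23 days at 1.7% → £706,000 × 1.7% × 23/365 = £756.2904
Total = £11,963.3151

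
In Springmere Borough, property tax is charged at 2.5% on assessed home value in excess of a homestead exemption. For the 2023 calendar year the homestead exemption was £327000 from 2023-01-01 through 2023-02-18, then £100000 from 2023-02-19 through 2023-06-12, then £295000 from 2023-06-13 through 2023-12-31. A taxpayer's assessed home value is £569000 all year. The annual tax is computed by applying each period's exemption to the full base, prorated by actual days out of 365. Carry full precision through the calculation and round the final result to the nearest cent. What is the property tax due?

£8265.21

2023-01-01 to 2023-02-18: 49 days, exemption £327000 → (£569000 − £327000) × 2.5% × 49/365 = £812.1918
2023-02-19 to 2023-06-12: 114 days, exemption £100000 → (£569000 − £100000) × 2.5% × 114/365 = £3662.0548
2023-06-13 to 2023-12-31: 202 days, exemption £295000 → (£569000 − £295000) × 2.5% × 202/365 = £3790.9589
Total = £8265.2055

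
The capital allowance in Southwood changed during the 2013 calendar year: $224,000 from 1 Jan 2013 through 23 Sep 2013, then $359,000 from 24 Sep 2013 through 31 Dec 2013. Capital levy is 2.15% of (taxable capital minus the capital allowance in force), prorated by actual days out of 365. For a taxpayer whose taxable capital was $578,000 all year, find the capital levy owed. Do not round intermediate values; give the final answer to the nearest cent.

$6,823.75

1 Jan – 23 Sep 2013: 266 days, exemption $224,000 → ($578,000 − $224,000) × 2.15% × 266/365 = $5,546.6466
24 Sep – 31 Dec 2013: 99 days, exemption $359,000 → ($578,000 − $359,000) × 2.15% × 99/365 = $1,277.1000
Total = $6,823.7466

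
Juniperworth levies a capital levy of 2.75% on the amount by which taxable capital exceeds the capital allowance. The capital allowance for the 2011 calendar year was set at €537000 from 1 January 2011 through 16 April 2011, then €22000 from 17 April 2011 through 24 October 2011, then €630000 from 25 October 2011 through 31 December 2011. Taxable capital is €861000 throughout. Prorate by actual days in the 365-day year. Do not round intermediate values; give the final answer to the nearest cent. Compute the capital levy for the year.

1 January – 16 April 2011: 106 days, exemption €537000 → (€861000 − €537000) × 2.75% × 106/365 = €2587.5616
17 April – 24 October 2011: 191 days, exemption €22000 → (€861000 − €22000) × 2.75% × 191/365 = €12073.5548
25 October – 31 December 2011: 68 days, exemption €630000 → (€861000 − €630000) × 2.75% × 68/365 = €1183.4795
Total = €15844.5959

€15844.60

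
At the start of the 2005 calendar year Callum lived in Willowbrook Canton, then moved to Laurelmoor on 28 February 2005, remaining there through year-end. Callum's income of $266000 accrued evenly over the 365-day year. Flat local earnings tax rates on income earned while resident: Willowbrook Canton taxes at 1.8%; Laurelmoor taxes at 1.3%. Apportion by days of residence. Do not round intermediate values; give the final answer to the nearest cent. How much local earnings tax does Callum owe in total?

Willowbrook Canton, 1 January – 27 February 2005: 58 days → $266000 × 1.8% × 58/365 = $760.8329
Laurelmoor, 28 February – 31 December 2005: 307 days → $266000 × 1.3% × 307/365 = $2908.5096
Total = $3669.3425

$3669.34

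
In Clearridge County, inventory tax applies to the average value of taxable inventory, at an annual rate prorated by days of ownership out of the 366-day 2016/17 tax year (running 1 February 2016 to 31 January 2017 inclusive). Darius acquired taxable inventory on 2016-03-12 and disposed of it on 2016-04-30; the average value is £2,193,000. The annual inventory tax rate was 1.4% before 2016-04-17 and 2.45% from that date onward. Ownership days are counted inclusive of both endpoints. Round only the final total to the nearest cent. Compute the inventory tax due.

£5,075.06

2016-03-12 to 2016-04-16: 36 days at 1.4% → £2,193,000 × 1.4% × 36/366 = £3,019.8689
2016-04-17 to 2016-04-30: 14 days at 2.45% → £2,193,000 × 2.45% × 14/366 = £2,055.1885
Total = £5,075.0574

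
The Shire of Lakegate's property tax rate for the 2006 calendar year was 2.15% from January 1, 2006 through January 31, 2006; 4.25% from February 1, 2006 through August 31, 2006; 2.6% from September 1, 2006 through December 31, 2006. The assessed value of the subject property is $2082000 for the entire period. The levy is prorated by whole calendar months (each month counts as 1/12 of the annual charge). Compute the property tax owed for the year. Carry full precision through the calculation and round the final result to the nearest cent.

January 1 – January 31, 2006: 1 month at 2.15% → $2082000 × 2.15% × 1/12 = $3730.2500
February 1 – August 31, 2006: 7 months at 4.25% → $2082000 × 4.25% × 7/12 = $51616.2500
September 1 – December 31, 2006: 4 months at 2.6% → $2082000 × 2.6% × 4/12 = $18044.0000
Total = $73390.5000

$73390.50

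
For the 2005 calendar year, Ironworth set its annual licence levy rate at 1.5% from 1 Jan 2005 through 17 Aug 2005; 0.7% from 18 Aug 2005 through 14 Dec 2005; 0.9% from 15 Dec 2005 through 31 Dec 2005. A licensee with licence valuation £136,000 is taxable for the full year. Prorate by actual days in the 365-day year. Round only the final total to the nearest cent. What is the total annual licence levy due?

£1,647.28

1 Jan – 17 Aug 2005: 229 days at 1.5% → £136,000 × 1.5% × 229/365 = £1,279.8904
18 Aug – 14 Dec 2005: 119 days at 0.7% → £136,000 × 0.7% × 119/365 = £310.3781
15 Dec – 31 Dec 2005: 17 days at 0.9% → £136,000 × 0.9% × 17/365 = £57.0082
Total = £1,647.2767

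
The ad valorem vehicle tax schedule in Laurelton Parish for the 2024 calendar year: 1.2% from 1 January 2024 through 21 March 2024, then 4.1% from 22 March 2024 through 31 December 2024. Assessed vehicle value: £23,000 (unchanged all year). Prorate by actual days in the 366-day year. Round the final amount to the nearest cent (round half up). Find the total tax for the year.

1 January – 21 March 2024: 81 days at 1.2% → £23,000 × 1.2% × 81/366 = £61.0820
22 March – 31 December 2024: 285 days at 4.1% → £23,000 × 4.1% × 285/366 = £734.3033
Total = £795.3852

£795.39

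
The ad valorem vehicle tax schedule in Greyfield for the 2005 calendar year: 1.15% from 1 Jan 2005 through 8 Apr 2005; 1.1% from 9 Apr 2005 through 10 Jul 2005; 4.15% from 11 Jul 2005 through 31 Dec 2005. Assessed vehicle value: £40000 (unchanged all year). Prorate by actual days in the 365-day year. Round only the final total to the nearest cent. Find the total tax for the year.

1 Jan – 8 Apr 2005: 98 days at 1.15% → £40000 × 1.15% × 98/365 = £123.5068
9 Apr – 10 Jul 2005: 93 days at 1.1% → £40000 × 1.1% × 93/365 = £112.1096
11 Jul – 31 Dec 2005: 174 days at 4.15% → £40000 × 4.15% × 174/365 = £791.3425
Total = £1026.9589

£1026.96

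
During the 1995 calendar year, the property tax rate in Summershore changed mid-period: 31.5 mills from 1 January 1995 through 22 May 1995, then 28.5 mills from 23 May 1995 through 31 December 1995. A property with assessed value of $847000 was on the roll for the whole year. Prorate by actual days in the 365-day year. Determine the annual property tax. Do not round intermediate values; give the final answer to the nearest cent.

1 January – 22 May 1995: 142 days at 31.5 mills → $847000 × 3.15% × 142/365 = $10379.8110
23 May – 31 December 1995: 223 days at 28.5 mills → $847000 × 2.85% × 223/365 = $14748.2425
Total = $25128.0534

$25128.05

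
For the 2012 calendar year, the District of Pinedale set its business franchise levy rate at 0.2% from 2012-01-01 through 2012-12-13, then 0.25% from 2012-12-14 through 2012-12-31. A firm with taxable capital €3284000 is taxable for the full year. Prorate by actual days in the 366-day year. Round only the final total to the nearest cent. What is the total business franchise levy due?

€6648.75

2012-01-01 to 2012-12-13: 348 days at 0.2% → €3284000 × 0.2% × 348/366 = €6244.9836
2012-12-14 to 2012-12-31: 18 days at 0.25% → €3284000 × 0.25% × 18/366 = €403.7705
Total = €6648.7541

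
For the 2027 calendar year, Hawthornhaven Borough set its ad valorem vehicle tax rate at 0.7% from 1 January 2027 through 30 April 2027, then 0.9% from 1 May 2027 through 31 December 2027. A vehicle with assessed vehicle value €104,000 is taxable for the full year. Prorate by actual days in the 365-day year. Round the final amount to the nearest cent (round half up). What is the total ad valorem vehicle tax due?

1 January – 30 April 2027: 120 days at 0.7% → €104,000 × 0.7% × 120/365 = €239.3425
1 May – 31 December 2027: 245 days at 0.9% → €104,000 × 0.9% × 245/365 = €628.2740
Total = €867.6164

€867.62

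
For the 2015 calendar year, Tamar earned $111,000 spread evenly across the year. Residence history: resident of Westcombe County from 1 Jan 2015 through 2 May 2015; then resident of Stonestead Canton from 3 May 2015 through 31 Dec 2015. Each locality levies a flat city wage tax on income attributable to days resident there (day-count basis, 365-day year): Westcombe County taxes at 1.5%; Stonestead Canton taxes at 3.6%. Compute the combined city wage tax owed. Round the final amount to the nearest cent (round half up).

$3,216.87

Westcombe County, 1 Jan – 2 May 2015: 122 days → $111,000 × 1.5% × 122/365 = $556.5205
Stonestead Canton, 3 May – 31 Dec 2015: 243 days → $111,000 × 3.6% × 243/365 = $2,660.3507
Total = $3,216.8712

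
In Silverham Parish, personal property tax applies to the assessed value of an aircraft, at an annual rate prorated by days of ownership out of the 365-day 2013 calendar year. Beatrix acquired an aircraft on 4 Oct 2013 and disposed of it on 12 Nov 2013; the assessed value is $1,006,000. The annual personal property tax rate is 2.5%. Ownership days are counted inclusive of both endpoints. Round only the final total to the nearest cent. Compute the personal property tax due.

$2,756.16

Days held (4 Oct – 12 Nov 2013): 40 out of 365
Tax = $1,006,000 × 2.5% × 40/365 = $2,756.1644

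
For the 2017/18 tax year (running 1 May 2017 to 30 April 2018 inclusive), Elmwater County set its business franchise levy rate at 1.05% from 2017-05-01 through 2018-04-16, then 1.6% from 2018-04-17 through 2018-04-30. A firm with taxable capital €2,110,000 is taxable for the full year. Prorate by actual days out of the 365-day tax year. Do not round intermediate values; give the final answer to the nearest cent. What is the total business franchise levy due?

2017-05-01 to 2018-04-16: 351 days at 1.05% → €2,110,000 × 1.05% × 351/365 = €21,305.2192
2018-04-17 to 2018-04-30: 14 days at 1.6% → €2,110,000 × 1.6% × 14/365 = €1,294.9041
Total = €22,600.1233

€22,600.12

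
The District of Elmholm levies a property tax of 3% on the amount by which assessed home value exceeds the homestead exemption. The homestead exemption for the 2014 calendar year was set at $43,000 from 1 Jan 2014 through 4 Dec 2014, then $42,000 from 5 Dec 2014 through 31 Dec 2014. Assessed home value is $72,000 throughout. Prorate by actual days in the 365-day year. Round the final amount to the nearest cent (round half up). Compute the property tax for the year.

1 Jan – 4 Dec 2014: 338 days, exemption $43,000 → ($72,000 − $43,000) × 3% × 338/365 = $805.6438
5 Dec – 31 Dec 2014: 27 days, exemption $42,000 → ($72,000 − $42,000) × 3% × 27/365 = $66.5753
Total = $872.2192

$872.22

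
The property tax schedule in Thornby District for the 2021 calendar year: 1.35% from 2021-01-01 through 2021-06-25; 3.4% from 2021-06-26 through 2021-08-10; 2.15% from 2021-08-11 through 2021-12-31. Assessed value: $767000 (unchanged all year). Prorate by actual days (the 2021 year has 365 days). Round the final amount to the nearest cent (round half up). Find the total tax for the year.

$14740.06

2021-01-01 to 2021-06-25: 176 days at 1.35% → $767000 × 1.35% × 176/365 = $4992.8548
2021-06-26 to 2021-08-10: 46 days at 3.4% → $767000 × 3.4% × 46/365 = $3286.5425
2021-08-11 to 2021-12-31: 143 days at 2.15% → $767000 × 2.15% × 143/365 = $6460.6616
Total = $14740.0589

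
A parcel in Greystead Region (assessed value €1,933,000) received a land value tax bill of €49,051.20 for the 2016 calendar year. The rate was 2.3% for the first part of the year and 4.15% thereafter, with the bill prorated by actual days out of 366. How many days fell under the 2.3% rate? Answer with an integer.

319 days

Let d = days at the first rate; then 366 − d days at the second rate.
€1,933,000 × [2.3%·d + 4.15%·(366−d)] / 366 = €49,051.20
Solving gives d = 319, so the new rate took effect on 15 Nov 2016.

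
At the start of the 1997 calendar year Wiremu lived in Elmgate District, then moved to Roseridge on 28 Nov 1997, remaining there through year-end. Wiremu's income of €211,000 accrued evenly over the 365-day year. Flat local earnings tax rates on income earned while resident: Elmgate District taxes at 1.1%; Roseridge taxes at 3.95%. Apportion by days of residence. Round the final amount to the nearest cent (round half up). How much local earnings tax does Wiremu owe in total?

€2,881.16

Elmgate District, 1 Jan – 27 Nov 1997: 331 days → €211,000 × 1.1% × 331/365 = €2,104.7973
Roseridge, 28 Nov – 31 Dec 1997: 34 days → €211,000 × 3.95% × 34/365 = €776.3644
Total = €2,881.1616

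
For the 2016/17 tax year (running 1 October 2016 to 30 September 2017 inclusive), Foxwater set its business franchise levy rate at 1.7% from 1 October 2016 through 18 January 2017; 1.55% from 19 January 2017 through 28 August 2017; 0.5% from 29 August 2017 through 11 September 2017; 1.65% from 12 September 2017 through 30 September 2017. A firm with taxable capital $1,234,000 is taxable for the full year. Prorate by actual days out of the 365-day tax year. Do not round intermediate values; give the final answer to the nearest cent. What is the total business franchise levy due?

1 October 2016 – 18 January 2017: 110 days at 1.7% → $1,234,000 × 1.7% × 110/365 = $6,322.1370
19 January – 28 August 2017: 222 days at 1.55% → $1,234,000 × 1.55% × 222/365 = $11,633.4082
29 August – 11 September 2017: 14 days at 0.5% → $1,234,000 × 0.5% × 14/365 = $236.6575
12 September – 30 September 2017: 19 days at 1.65% → $1,234,000 × 1.65% × 19/365 = $1,059.8877
Total = $19,252.0904

$19,252.09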